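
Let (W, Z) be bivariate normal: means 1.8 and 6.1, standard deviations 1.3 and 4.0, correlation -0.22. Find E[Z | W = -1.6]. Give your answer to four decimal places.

E[Z | W=x] = μ_Z + ρ(σ_Z/σ_W)(x − μ_W) for jointly normal variables.
E[Z | W=-1.6] = 6.1 + (-0.22)·(4.0/1.3)·(-1.6 − (1.8)) = 6.1 + (-0.67692)·(-3.4) = 8.4015.

8.4015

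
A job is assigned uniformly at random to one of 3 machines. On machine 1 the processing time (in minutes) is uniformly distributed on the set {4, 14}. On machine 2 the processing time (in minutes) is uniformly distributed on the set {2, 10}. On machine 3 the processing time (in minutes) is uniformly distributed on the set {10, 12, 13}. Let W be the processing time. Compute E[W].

80/9

E[W | machine 1] = (4+14)/2 = 9.
E[W | machine 2] = (2+10)/2 = 6.
E[W | machine 3] = (10+12+13)/3 = 35/3.
E[W] = (1/3)·(9) + (1/3)·(6) + (1/3)·(35/3) = 80/9.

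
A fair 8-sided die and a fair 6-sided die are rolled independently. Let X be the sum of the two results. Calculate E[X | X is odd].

8

P(X is odd) = 1/2.
Σ over the event: 3·1/24 + 5·1/12 + 7·1/8 + 9·1/8 + 11·1/12 + 13·1/24 = 4.
E[X | X is odd] = (4) / (1/2) = 8.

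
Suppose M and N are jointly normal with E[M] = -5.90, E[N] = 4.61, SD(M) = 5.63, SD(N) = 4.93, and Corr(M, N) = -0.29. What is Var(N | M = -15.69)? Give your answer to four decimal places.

For a bivariate normal, Var(N | M=x) = σ_N²(1 − ρ²).
Var(N | M=-15.69) = (4.93)²·(1 − (-0.29)²) = 24.3049·0.9159 = 22.2609.

22.2609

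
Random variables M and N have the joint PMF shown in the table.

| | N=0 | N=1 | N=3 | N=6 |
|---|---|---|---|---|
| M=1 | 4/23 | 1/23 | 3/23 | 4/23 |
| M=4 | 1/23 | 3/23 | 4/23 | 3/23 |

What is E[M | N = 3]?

P(N = 3) = 7/23.
Summing M·P(M=x,N=y) over the conditioning event gives 19/23.
E[M | N = 3] = (19/23) / (7/23) = 19/7.

19/7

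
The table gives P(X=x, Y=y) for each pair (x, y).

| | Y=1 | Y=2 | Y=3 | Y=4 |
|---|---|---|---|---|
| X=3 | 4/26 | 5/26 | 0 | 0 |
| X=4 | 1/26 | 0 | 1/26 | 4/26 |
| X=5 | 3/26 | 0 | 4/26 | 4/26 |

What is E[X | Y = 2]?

P(Y = 2) = 5/26.
Σ X·P over the event = 3·(5/26) = 15/26.
E[X | Y = 2] = (15/26) / (5/26) = 3.

3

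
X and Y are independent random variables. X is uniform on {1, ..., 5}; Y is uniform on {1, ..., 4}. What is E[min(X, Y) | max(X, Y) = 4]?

Outcomes with max(X, Y) = 4: (1,4), (2,4), (3,4), (4,1), (4,2), (4,3), (4,4), each with probability 1/20.
E[min(X, Y) | max(X, Y) = 4] = (1 + 2 + 3 + 1 + 2 + 3 + 4) / 7 = 16/7.

16/7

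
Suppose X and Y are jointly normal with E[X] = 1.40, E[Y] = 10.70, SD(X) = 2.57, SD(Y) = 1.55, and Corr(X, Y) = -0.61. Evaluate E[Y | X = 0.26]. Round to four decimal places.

The regression of Y on X has slope ρ·σ_Y/σ_X and passes through (μ_X, μ_Y).
E[Y | X=0.26] = 10.70 + (-0.61)·(1.55/2.57)·(0.26 − (1.40)) = 10.70 + (-0.3679)·(-1.14) = 11.1194.

11.1194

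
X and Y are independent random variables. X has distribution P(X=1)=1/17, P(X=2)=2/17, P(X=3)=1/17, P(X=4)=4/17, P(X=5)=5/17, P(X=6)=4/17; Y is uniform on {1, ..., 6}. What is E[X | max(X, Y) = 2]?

9/5

P(max(X, Y) = 2) = 5/102.
Summing X·P(x,y) over outcomes with max(X, Y) = 2 gives 3/34.
E[X | max(X, Y) = 2] = (3/34) / (5/102) = 9/5.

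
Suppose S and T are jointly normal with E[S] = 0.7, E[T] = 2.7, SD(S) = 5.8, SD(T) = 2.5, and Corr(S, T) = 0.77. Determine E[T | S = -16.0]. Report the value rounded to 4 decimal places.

-2.8427

For a bivariate normal, E[T | S=x] = μ_T + ρ·(σ_T/σ_S)·(x − μ_S).
E[T | S=-16.0] = 2.7 + (0.77)·(2.5/5.8)·(-16.0 − (0.7)) = 2.7 + (0.3319)·(-16.7) = -2.8427.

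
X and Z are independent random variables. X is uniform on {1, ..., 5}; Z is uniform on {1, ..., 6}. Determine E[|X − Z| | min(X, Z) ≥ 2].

3/2

P(min(X, Z) ≥ 2) = 2/3.
Summing |X−Z|·P(x,y) over outcomes with min(X, Z) ≥ 2 gives 1.
E[|X − Z| | min(X, Z) ≥ 2] = (1) / (2/3) = 3/2.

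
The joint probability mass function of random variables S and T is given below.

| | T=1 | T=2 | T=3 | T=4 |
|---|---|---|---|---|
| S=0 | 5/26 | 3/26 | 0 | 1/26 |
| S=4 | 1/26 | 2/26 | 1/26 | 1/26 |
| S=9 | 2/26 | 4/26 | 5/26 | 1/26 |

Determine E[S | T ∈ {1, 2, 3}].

5

P(T ∈ {1, 2, 3}) = 23/26.
Σ S·P over the event = 0·(5/26) + 0·(3/26) + 4·(1/26) + 4·(2/26) + 4·(1/26) + 9·(2/26) + 9·(4/26) + 9·(5/26) = 115/26.
E[S | T ∈ {1, 2, 3}] = (115/26) / (23/26) = 5.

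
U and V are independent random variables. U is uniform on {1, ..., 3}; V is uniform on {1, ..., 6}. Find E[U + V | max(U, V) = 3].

Outcomes with max(U, V) = 3: (1,3), (2,3), (3,1), (3,2), (3,3), each with probability 1/18.
E[U + V | max(U, V) = 3] = (4 + 5 + 4 + 5 + 6) / 5 = 24/5.

24/5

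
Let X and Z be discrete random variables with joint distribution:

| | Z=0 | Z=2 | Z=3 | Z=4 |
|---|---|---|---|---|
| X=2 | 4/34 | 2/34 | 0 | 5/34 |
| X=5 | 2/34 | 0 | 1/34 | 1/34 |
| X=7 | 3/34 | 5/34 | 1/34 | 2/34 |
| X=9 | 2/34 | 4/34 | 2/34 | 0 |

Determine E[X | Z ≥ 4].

P(Z ≥ 4) = 4/17.
Σ X·P over the event = 2·(5/34) + 5·(1/34) + 7·(2/34) = 29/34.
E[X | Z ≥ 4] = (29/34) / (4/17) = 29/8.

29/8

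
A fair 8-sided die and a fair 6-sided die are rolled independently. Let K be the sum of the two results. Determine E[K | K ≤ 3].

P(K ≤ 3) = 1/16.
Σ over the event: 2·1/48 + 3·1/24 = 1/6.
E[K | K ≤ 3] = (1/6) / (1/16) = 8/3.

8/3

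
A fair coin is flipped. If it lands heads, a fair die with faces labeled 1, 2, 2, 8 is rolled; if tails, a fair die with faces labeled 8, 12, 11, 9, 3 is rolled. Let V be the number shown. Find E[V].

E[V | heads] = (1+2+2+8)/4 = 13/4.
E[V | tails] = (8+12+11+9+3)/5 = 43/5.
By the law of total expectation,
E[V] = (1/2)·(13/4) + (1/2)·(43/5) = 237/40.

237/40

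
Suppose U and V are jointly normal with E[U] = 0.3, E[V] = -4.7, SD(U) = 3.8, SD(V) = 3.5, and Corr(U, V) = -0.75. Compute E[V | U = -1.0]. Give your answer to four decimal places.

-3.8020

E[V | U=x] = μ_V + ρ(σ_V/σ_U)(x − μ_U) for jointly normal variables.
E[V | U=-1.0] = -4.7 + (-0.75)·(3.5/3.8)·(-1.0 − (0.3)) = -4.7 + (-0.69079)·(-1.3) = -3.8020.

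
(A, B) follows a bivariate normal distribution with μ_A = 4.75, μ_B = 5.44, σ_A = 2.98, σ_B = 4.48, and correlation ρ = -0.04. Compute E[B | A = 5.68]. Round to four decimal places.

5.3841

E[B | A=x] = μ_B + ρ(σ_B/σ_A)(x − μ_A) for jointly normal variables.
E[B | A=5.68] = 5.44 + (-0.04)·(4.48/2.98)·(5.68 − (4.75)) = 5.44 + (-0.060134)·(0.93) = 5.3841.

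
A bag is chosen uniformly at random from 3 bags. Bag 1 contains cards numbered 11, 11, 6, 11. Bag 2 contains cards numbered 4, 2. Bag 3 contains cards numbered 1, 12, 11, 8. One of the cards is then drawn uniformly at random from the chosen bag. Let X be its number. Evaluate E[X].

E[X | bag 1] = (11+11+6+11)/4 = 39/4.
E[X | bag 2] = (4+2)/2 = 3.
E[X | bag 3] = (1+12+11+8)/4 = 8.
E[X] = (1/3)·(39/4) + (1/3)·(3) + (1/3)·(8) = 83/12.

83/12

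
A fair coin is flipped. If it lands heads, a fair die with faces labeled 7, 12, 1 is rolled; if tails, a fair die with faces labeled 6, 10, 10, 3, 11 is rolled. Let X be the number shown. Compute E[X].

E[X | heads] = (7+12+1)/3 = 20/3.
E[X | tails] = (6+10+10+3+11)/5 = 8.
E[X] = (1/2)·(20/3) + (1/2)·(8) = 22/3.

22/3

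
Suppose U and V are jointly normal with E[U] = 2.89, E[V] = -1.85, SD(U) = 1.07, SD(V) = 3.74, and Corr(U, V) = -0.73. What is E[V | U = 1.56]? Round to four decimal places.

The regression of V on U has slope ρ·σ_V/σ_U and passes through (μ_U, μ_V).
E[V | U=1.56] = -1.85 + (-0.73)·(3.74/1.07)·(1.56 − (2.89)) = -1.85 + (-2.5516)·(-1.33) = 1.5436.

1.5436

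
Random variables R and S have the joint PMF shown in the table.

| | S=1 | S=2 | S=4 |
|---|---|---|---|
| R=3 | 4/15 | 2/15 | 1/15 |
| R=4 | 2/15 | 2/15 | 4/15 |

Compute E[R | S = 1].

10/3

P(S = 1) = 2/5.
Σ R·P over the event = 3·(4/15) + 4·(2/15) = 4/3.
E[R | S = 1] = (4/3) / (2/5) = 10/3.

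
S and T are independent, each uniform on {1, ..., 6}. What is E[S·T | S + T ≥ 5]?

71/5

P(S + T ≥ 5) = 5/6.
Summing ST·P(x,y) over outcomes with S + T ≥ 5 gives 71/6.
E[S·T | S + T ≥ 5] = (71/6) / (5/6) = 71/5.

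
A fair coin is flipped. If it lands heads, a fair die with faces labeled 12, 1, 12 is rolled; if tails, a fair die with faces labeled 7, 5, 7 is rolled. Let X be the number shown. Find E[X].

22/3

E[X | heads] = (12+1+12)/3 = 25/3.
E[X | tails] = (7+5+7)/3 = 19/3.
E[X] = (1/2)·(25/3) + (1/2)·(19/3) = 22/3.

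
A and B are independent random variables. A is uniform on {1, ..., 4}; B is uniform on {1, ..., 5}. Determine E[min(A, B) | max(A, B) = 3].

9/5

Outcomes with max(A, B) = 3: (1,3), (2,3), (3,1), (3,2), (3,3), each with probability 1/20.
E[min(A, B) | max(A, B) = 3] = (1 + 2 + 1 + 2 + 3) / 5 = 9/5.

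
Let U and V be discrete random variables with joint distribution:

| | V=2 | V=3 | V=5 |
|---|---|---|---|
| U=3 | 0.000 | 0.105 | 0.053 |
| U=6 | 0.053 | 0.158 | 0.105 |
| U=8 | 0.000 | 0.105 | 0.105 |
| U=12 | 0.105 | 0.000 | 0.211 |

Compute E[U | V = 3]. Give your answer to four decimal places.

P(V = 3) = 0.368.
Σ U·P over the event = 3·(0.105) + 6·(0.158) + 8·(0.105) = 2.103.
E[U | V = 3] = (2.103) / (0.368) = 5.7147.

5.7147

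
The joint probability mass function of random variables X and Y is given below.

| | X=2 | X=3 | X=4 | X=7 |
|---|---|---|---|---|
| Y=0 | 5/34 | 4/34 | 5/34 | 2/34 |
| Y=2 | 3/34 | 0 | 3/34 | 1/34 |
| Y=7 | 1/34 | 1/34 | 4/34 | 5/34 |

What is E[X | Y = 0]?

7/2

P(Y = 0) = 8/17.
Σ X·P over the event = 2·(5/34) + 3·(4/34) + 4·(5/34) + 7·(2/34) = 28/17.
E[X | Y = 0] = (28/17) / (8/17) = 7/2.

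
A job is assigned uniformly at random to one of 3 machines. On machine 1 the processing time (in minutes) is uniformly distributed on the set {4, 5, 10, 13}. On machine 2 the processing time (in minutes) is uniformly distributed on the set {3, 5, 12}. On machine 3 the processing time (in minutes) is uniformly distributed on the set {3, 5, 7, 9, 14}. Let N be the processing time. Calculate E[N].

334/45

E[N | machine 1] = (4+5+10+13)/4 = 8.
E[N | machine 2] = (3+5+12)/3 = 20/3.
E[N | machine 3] = (3+5+7+9+14)/5 = 38/5.
By the law of total expectation,
E[N] = (1/3)·(8) + (1/3)·(20/3) + (1/3)·(38/5) = 334/45.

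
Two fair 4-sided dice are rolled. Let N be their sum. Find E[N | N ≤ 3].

P(N ≤ 3) = 3/16.
Σ over the event: 2·1/16 + 3·1/8 = 1/2.
E[N | N ≤ 3] = (1/2) / (3/16) = 8/3.

8/3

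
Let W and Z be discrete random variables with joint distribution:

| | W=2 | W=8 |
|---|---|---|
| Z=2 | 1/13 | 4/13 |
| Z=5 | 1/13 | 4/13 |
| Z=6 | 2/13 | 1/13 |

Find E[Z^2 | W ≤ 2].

P(W ≤ 2) = 4/13.
Summing Z^2·P(W=x,Z=y) over the conditioning event gives 101/13.
E[Z^2 | W ≤ 2] = (101/13) / (4/13) = 101/4.

101/4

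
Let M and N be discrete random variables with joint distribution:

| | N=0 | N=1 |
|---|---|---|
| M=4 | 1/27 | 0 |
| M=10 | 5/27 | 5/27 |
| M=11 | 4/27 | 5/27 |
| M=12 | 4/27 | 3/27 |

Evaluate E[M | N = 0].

P(N = 0) = 14/27.
Summing M·P(M=x,N=y) over the conditioning event gives 146/27.
E[M | N = 0] = (146/27) / (14/27) = 73/7.

73/7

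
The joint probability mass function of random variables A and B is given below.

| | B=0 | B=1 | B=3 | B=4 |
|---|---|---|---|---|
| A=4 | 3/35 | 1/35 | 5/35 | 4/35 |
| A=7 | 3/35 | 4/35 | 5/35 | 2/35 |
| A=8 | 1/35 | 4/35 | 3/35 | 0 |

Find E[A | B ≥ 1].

173/28

P(B ≥ 1) = 4/5.
Σ A·P over the event = 4·(1/35) + 4·(5/35) + 4·(4/35) + 7·(4/35) + 7·(5/35) + 7·(2/35) + 8·(4/35) + 8·(3/35) = 173/35.
E[A | B ≥ 1] = (173/35) / (4/5) = 173/28.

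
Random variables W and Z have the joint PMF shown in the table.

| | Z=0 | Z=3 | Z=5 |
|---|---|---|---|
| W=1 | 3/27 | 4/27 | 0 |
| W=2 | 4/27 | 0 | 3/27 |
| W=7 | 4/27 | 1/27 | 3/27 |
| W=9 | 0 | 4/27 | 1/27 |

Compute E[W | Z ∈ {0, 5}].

P(Z ∈ {0, 5}) = 2/3.
Summing W·P(W=x,Z=y) over the conditioning event gives 25/9.
E[W | Z ∈ {0, 5}] = (25/9) / (2/3) = 25/6.

25/6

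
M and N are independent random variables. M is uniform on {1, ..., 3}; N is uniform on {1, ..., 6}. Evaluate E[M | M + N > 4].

P(M + N > 4) = 2/3.
Summing M·P(x,y) over outcomes with M + N > 4 gives 13/9.
E[M | M + N > 4] = (13/9) / (2/3) = 13/6.

13/6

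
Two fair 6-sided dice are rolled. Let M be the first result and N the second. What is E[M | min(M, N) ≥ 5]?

Outcomes with min(M, N) ≥ 5: (5,5), (5,6), (6,5), (6,6), each with probability 1/36.
E[M | min(M, N) ≥ 5] = (5 + 5 + 6 + 6) / 4 = 11/2.

11/2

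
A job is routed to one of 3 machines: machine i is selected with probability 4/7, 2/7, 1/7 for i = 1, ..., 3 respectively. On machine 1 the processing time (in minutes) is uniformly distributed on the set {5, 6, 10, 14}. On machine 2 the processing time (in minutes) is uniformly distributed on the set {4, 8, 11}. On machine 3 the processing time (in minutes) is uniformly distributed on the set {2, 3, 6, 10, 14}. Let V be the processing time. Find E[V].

E[V | machine 1] = (5+6+10+14)/4 = 35/4.
E[V | machine 2] = (4+8+11)/3 = 23/3.
E[V | machine 3] = (2+3+6+10+14)/5 = 7.
E[V] = (4/7)·(35/4) + (2/7)·(23/3) + (1/7)·(7) = 172/21.

172/21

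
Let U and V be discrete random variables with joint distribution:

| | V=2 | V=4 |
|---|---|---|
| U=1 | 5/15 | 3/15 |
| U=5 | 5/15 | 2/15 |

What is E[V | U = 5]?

P(U = 5) = 7/15.
Σ V·P over the event = 2·(5/15) + 4·(2/15) = 6/5.
E[V | U = 5] = (6/5) / (7/15) = 18/7.

18/7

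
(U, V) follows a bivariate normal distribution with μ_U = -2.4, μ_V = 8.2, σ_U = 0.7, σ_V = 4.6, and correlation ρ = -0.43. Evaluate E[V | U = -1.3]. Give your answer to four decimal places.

E[V | U=x] = μ_V + ρ(σ_V/σ_U)(x − μ_U) for jointly normal variables.
E[V | U=-1.3] = 8.2 + (-0.43)·(4.6/0.7)·(-1.3 − (-2.4)) = 8.2 + (-2.8257)·(1.1) = 5.0917.

5.0917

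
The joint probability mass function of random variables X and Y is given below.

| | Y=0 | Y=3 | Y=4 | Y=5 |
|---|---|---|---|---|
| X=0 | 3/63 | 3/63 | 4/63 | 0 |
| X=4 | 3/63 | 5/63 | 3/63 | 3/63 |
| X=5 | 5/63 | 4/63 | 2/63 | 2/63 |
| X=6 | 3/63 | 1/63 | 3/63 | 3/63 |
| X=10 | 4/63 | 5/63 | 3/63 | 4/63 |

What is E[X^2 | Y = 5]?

P(Y = 5) = 4/21.
Σ X^2·P over the event = 16·(3/63) + 25·(2/63) + 36·(3/63) + 100·(4/63) = 202/21.
E[X^2 | Y = 5] = (202/21) / (4/21) = 101/2.

101/2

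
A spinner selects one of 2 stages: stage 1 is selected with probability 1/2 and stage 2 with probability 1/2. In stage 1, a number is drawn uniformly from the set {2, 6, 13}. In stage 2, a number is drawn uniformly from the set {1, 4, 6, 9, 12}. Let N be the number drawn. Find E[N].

67/10

E[N | stage 1] = (2+6+13)/3 = 7.
E[N | stage 2] = (1+4+6+9+12)/5 = 32/5.
By the law of total expectation,
E[N] = (1/2)·(7) + (1/2)·(32/5) = 67/10.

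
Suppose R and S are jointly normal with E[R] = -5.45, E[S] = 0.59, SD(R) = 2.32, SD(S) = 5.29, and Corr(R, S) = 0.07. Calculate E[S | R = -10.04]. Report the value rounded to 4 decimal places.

-0.1426

The regression of S on R has slope ρ·σ_S/σ_R and passes through (μ_R, μ_S).
E[S | R=-10.04] = 0.59 + (0.07)·(5.29/2.32)·(-10.04 − (-5.45)) = 0.59 + (0.15961)·(-4.59) = -0.1426.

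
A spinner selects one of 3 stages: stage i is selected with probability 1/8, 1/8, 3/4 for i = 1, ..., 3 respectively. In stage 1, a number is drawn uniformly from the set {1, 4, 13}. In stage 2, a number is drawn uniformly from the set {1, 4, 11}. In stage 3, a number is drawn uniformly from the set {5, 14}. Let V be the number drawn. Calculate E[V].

E[V | stage 1] = (1+4+13)/3 = 6.
E[V | stage 2] = (1+4+11)/3 = 16/3.
E[V | stage 3] = (5+14)/2 = 19/2.
E[V] = (1/8)·(6) + (1/8)·(16/3) + (3/4)·(19/2) = 205/24.

205/24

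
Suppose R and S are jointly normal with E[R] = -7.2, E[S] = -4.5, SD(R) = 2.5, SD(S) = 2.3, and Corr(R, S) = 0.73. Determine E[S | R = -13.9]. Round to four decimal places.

The regression of S on R has slope ρ·σ_S/σ_R and passes through (μ_R, μ_S).
E[S | R=-13.9] = -4.5 + (0.73)·(2.3/2.5)·(-13.9 − (-7.2)) = -4.5 + (0.6716)·(-6.7) = -8.9997.

-8.9997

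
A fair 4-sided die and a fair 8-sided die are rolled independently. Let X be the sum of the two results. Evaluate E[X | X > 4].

P(X > 4) = 13/16.
Σ over the event: 5·1/8 + 6·1/8 + 7·1/8 + 8·1/8 + 9·1/8 + 10·3/32 + 11·1/16 + 12·1/32 = 51/8.
E[X | X > 4] = (51/8) / (13/16) = 102/13.

102/13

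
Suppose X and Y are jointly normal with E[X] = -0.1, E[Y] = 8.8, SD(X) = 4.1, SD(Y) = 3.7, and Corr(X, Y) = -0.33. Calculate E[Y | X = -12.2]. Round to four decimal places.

The regression of Y on X has slope ρ·σ_Y/σ_X and passes through (μ_X, μ_Y).
E[Y | X=-12.2] = 8.8 + (-0.33)·(3.7/4.1)·(-12.2 − (-0.1)) = 8.8 + (-0.2978)·(-12.1) = 12.4034.

12.4034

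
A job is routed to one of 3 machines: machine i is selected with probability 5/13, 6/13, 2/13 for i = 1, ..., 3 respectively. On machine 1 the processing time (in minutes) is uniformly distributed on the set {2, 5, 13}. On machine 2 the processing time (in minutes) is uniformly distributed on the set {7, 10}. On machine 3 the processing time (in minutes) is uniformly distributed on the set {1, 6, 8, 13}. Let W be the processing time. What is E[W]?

295/39

E[W | machine 1] = (2+5+13)/3 = 20/3.
E[W | machine 2] = (7+10)/2 = 17/2.
E[W | machine 3] = (1+6+8+13)/4 = 7.
E[W] = (5/13)·(20/3) + (6/13)·(17/2) + (2/13)·(7) = 295/39.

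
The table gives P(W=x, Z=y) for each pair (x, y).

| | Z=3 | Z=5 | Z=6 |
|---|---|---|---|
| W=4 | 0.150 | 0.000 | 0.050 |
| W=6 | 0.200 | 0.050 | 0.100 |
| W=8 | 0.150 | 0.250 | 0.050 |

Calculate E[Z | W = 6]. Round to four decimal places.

4.1429

P(W = 6) = 0.350.
Σ Z·P over the event = 3·(0.200) + 5·(0.050) + 6·(0.100) = 1.450.
E[Z | W = 6] = (1.450) / (0.350) = 4.1429.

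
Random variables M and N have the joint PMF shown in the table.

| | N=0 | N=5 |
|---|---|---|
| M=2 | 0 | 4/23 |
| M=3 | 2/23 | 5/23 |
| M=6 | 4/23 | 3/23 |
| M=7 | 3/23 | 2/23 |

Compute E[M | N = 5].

P(N = 5) = 14/23.
Σ M·P over the event = 2·(4/23) + 3·(5/23) + 6·(3/23) + 7·(2/23) = 55/23.
E[M | N = 5] = (55/23) / (14/23) = 55/14.

55/14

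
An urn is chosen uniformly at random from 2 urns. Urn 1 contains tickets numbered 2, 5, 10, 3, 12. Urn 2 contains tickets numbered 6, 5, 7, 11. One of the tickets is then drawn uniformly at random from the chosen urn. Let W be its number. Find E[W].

273/40

E[W | urn 1] = (2+5+10+3+12)/5 = 32/5.
E[W | urn 2] = (6+5+7+11)/4 = 29/4.
By the law of total expectation,
E[W] = (1/2)·(32/5) + (1/2)·(29/4) = 273/40.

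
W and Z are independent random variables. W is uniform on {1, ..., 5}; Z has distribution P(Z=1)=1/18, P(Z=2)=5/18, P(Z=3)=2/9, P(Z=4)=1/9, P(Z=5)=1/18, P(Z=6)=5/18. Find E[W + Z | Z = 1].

P(Z = 1) = 1/18.
Summing (W+Z)·P(x,y) over outcomes with Z = 1 gives 2/9.
E[W + Z | Z = 1] = (2/9) / (1/18) = 4.

4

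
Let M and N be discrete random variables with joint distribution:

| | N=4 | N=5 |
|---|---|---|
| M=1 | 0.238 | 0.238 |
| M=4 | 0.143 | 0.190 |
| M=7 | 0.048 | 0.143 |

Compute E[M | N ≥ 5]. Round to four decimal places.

3.5009

P(N ≥ 5) = 0.571.
Σ M·P over the event = 1·(0.238) + 4·(0.190) + 7·(0.143) = 1.999.
E[M | N ≥ 5] = (1.999) / (0.571) = 3.5009.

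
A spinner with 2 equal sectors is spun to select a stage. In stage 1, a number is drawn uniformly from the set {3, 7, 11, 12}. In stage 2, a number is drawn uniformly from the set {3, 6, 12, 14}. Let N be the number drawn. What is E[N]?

17/2

E[N | stage 1] = (3+7+11+12)/4 = 33/4.
E[N | stage 2] = (3+6+12+14)/4 = 35/4.
E[N] = (1/2)·(33/4) + (1/2)·(35/4) = 17/2.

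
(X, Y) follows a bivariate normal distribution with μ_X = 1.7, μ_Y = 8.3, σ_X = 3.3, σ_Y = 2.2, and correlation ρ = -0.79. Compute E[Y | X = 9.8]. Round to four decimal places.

4.0340

For a bivariate normal, E[Y | X=x] = μ_Y + ρ·(σ_Y/σ_X)·(x − μ_X).
E[Y | X=9.8] = 8.3 + (-0.79)·(2.2/3.3)·(9.8 − (1.7)) = 8.3 + (-0.52667)·(8.1) = 4.0340.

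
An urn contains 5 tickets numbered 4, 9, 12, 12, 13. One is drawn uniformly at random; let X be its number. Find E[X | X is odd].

P(X is odd) = 2/5.
Σ over the event: 9·1/5 + 13·1/5 = 22/5.
E[X | X is odd] = (22/5) / (2/5) = 11.

11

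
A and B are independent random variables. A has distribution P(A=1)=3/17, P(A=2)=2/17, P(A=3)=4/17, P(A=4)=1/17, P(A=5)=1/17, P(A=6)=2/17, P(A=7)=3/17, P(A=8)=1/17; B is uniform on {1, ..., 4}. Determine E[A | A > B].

P(A > B) = 41/68.
Summing A·P(x,y) over outcomes with A > B gives 56/17.
E[A | A > B] = (56/17) / (41/68) = 224/41.

224/41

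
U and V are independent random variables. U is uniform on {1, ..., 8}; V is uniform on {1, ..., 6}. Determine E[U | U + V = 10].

6

Outcomes with U + V = 10: (4,6), (5,5), (6,4), (7,3), (8,2), each with probability 1/48.
E[U | U + V = 10] = (4 + 5 + 6 + 7 + 8) / 5 = 6.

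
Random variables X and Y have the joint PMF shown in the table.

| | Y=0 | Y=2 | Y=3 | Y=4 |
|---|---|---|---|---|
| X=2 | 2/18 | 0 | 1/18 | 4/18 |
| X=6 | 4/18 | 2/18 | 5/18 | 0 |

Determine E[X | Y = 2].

P(Y = 2) = 1/9.
Summing X·P(X=x,Y=y) over the conditioning event gives 2/3.
E[X | Y = 2] = (2/3) / (1/9) = 6.

6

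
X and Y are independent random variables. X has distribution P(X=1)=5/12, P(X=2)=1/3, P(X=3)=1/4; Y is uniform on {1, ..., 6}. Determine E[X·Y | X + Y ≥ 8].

P(X + Y ≥ 8) = 5/36.
Summing XY·P(x,y) over outcomes with X + Y ≥ 8 gives 49/24.
E[X·Y | X + Y ≥ 8] = (49/24) / (5/36) = 147/10.

147/10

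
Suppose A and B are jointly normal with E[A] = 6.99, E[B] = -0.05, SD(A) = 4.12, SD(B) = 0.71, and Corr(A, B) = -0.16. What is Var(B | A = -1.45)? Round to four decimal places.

0.4912

The conditional variance in a bivariate normal is σ_B²(1 − ρ²), independent of x.
Var(B | A=-1.45) = (0.71)²·(1 − (-0.16)²) = 0.5041·0.9744 = 0.4912.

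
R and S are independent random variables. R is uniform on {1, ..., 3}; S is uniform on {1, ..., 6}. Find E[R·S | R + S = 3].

Outcomes with R + S = 3: (1,2), (2,1), each with probability 1/18.
E[R·S | R + S = 3] = (2 + 2) / 2 = 2.

2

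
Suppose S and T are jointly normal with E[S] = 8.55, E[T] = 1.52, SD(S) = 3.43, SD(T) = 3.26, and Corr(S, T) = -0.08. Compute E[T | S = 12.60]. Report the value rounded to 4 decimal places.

E[T | S=x] = μ_T + ρ(σ_T/σ_S)(x − μ_S) for jointly normal variables.
E[T | S=12.60] = 1.52 + (-0.08)·(3.26/3.43)·(12.60 − (8.55)) = 1.52 + (-0.076035)·(4.05) = 1.2121.

1.2121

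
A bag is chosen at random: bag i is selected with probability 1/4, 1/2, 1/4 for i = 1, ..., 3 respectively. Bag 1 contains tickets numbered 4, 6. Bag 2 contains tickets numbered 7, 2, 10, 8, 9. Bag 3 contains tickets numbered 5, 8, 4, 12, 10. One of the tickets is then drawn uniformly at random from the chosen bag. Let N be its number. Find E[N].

E[N | bag 1] = (4+6)/2 = 5.
E[N | bag 2] = (7+2+10+8+9)/5 = 36/5.
E[N | bag 3] = (5+8+4+12+10)/5 = 39/5.
By the law of total expectation,
E[N] = (1/4)·(5) + (1/2)·(36/5) + (1/4)·(39/5) = 34/5.

34/5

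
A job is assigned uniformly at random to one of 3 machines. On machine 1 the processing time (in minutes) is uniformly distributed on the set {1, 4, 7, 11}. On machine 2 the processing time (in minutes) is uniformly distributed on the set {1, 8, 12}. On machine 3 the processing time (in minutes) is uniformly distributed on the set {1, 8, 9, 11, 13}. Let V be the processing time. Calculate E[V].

141/20

E[V | machine 1] = (1+4+7+11)/4 = 23/4.
E[V | machine 2] = (1+8+12)/3 = 7.
E[V | machine 3] = (1+8+9+11+13)/5 = 42/5.
E[V] = (1/3)·(23/4) + (1/3)·(7) + (1/3)·(42/5) = 141/20.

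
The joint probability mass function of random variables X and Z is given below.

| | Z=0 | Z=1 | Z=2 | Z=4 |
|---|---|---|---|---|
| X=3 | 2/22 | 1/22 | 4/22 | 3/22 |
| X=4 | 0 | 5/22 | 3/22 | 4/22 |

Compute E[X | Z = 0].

3

P(Z = 0) = 1/11.
Σ X·P over the event = 3·(2/22) = 3/11.
E[X | Z = 0] = (3/11) / (1/11) = 3.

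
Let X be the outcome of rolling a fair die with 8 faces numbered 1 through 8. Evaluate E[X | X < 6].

3

Given X < 6, X is equally likely to be any of {1, 2, 3, 4, 5}.
E[X | X < 6] = (1 + 2 + 3 + 4 + 5) / 5 = 3.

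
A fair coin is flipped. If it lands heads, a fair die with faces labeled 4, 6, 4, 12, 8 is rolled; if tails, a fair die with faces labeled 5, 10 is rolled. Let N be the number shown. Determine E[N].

143/20

E[N | heads] = (4+6+4+12+8)/5 = 34/5.
E[N | tails] = (5+10)/2 = 15/2.
E[N] = (1/2)·(34/5) + (1/2)·(15/2) = 143/20.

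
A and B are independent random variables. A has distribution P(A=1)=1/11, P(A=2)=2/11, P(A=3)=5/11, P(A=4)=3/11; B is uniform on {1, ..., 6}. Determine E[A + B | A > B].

5

P(A > B) = 7/22.
Summing (A+B)·P(x,y) over outcomes with A > B gives 35/22.
E[A + B | A > B] = (35/22) / (7/22) = 5.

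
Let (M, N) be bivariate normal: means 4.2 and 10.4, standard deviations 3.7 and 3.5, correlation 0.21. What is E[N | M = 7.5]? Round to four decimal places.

For a bivariate normal, E[N | M=x] = μ_N + ρ·(σ_N/σ_M)·(x − μ_M).
E[N | M=7.5] = 10.4 + (0.21)·(3.5/3.7)·(7.5 − (4.2)) = 10.4 + (0.19865)·(3.3) = 11.0555.

11.0555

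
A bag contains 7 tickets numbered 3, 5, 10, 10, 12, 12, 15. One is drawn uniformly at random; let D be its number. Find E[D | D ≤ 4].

P(D ≤ 4) = 1/7.
Σ over the event: 3·1/7 = 3/7.
E[D | D ≤ 4] = (3/7) / (1/7) = 3.

3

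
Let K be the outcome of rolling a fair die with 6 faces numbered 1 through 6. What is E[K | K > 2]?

Given K > 2, K is equally likely to be any of {3, 4, 5, 6}.
E[K | K > 2] = (3 + 4 + 5 + 6) / 4 = 9/2.

9/2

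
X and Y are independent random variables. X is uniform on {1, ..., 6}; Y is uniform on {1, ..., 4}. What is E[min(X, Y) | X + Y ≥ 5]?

P(X + Y ≥ 5) = 3/4.
Summing min(X,Y)·P(x,y) over outcomes with X + Y ≥ 5 gives 43/24.
E[min(X, Y) | X + Y ≥ 5] = (43/24) / (3/4) = 43/18.

43/18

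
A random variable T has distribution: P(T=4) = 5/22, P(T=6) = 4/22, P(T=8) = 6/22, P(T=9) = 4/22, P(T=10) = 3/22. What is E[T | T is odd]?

9

P(T is odd) = 2/11.
Σ over the event: 9·2/11 = 18/11.
E[T | T is odd] = (18/11) / (2/11) = 9.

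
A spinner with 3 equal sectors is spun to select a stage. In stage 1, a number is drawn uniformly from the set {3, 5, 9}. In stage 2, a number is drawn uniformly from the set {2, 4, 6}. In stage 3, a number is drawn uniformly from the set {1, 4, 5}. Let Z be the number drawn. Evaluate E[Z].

E[Z | stage 1] = (3+5+9)/3 = 17/3.
E[Z | stage 2] = (2+4+6)/3 = 4.
E[Z | stage 3] = (1+4+5)/3 = 10/3.
E[Z] = (1/3)·(17/3) + (1/3)·(4) + (1/3)·(10/3) = 13/3.

13/3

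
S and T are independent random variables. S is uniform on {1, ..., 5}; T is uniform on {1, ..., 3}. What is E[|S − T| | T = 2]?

7/5

Outcomes with T = 2: (1,2), (2,2), (3,2), (4,2), (5,2), each with probability 1/15.
E[|S − T| | T = 2] = (1 + 0 + 1 + 2 + 3) / 5 = 7/5.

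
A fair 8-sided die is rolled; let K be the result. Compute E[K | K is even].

Given K is even, K is equally likely to be any of {2, 4, 6, 8}.
E[K | K is even] = (2 + 4 + 6 + 8) / 4 = 5.

5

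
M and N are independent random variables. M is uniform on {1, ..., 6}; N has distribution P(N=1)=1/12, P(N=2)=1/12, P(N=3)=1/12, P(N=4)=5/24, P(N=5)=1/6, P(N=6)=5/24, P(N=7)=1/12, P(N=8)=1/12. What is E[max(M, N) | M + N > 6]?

623/106

P(M + N > 6) = 53/72.
Summing max(M,N)·P(x,y) over outcomes with M + N > 6 gives 623/144.
E[max(M, N) | M + N > 6] = (623/144) / (53/72) = 623/106.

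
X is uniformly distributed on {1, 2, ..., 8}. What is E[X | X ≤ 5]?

3

Given X ≤ 5, X is equally likely to be any of {1, 2, 3, 4, 5}.
E[X | X ≤ 5] = (1 + 2 + 3 + 4 + 5) / 5 = 3.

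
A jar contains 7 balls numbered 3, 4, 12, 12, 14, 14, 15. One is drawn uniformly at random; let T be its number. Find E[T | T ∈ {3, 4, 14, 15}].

P(T ∈ {3, 4, 14, 15}) = 5/7.
Σ over the event: 3·1/7 + 4·1/7 + 14·2/7 + 15·1/7 = 50/7.
E[T | T ∈ {3, 4, 14, 15}] = (50/7) / (5/7) = 10.

10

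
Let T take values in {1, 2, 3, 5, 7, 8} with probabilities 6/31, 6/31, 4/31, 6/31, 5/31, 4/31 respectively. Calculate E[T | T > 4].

97/15

P(T > 4) = 15/31.
Σ over the event: 5·6/31 + 7·5/31 + 8·4/31 = 97/31.
E[T | T > 4] = (97/31) / (15/31) = 97/15.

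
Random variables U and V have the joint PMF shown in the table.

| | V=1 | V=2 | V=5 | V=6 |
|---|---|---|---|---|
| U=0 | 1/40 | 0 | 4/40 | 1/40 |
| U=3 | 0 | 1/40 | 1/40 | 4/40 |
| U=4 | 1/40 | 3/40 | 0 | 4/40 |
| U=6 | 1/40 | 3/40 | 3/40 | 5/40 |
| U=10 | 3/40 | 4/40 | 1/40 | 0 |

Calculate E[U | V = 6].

29/7

P(V = 6) = 7/20.
Σ U·P over the event = 0·(1/40) + 3·(4/40) + 4·(4/40) + 6·(5/40) = 29/20.
E[U | V = 6] = (29/20) / (7/20) = 29/7.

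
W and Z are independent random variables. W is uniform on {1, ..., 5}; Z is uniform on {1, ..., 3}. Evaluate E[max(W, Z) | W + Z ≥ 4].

P(W + Z ≥ 4) = 4/5.
Summing max(W,Z)·P(x,y) over outcomes with W + Z ≥ 4 gives 44/15.
E[max(W, Z) | W + Z ≥ 4] = (44/15) / (4/5) = 11/3.

11/3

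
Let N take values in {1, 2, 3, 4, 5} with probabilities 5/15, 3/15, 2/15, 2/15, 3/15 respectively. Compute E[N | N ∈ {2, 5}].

7/2

P(N ∈ {2, 5}) = 2/5.
Σ over the event: 2·1/5 + 5·1/5 = 7/5.
E[N | N ∈ {2, 5}] = (7/5) / (2/5) = 7/2.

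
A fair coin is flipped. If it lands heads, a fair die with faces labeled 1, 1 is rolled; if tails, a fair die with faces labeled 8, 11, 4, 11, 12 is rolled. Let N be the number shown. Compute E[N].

51/10

E[N | heads] = (1+1)/2 = 1.
E[N | tails] = (8+11+4+11+12)/5 = 46/5.
By the law of total expectation,
E[N] = (1/2)·(1) + (1/2)·(46/5) = 51/10.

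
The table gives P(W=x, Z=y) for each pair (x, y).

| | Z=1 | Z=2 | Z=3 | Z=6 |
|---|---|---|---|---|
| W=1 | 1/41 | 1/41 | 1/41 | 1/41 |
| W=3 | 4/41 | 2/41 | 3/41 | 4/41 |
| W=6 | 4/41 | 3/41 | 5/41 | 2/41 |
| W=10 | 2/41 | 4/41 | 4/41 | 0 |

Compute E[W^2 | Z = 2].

P(Z = 2) = 10/41.
Σ W^2·P over the event = 1·(1/41) + 9·(2/41) + 36·(3/41) + 100·(4/41) = 527/41.
E[W^2 | Z = 2] = (527/41) / (10/41) = 527/10.

527/10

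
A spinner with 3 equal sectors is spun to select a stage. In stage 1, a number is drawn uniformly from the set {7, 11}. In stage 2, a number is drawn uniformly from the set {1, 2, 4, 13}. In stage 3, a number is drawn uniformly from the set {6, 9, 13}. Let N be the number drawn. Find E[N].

70/9

E[N | stage 1] = (7+11)/2 = 9.
E[N | stage 2] = (1+2+4+13)/4 = 5.
E[N | stage 3] = (6+9+13)/3 = 28/3.
E[N] = (1/3)·(9) + (1/3)·(5) + (1/3)·(28/3) = 70/9.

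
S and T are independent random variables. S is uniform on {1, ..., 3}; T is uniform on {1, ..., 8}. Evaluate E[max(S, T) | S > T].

8/3

Outcomes with S > T: (2,1), (3,1), (3,2), each with probability 1/24.
E[max(S, T) | S > T] = (2 + 3 + 3) / 3 = 8/3.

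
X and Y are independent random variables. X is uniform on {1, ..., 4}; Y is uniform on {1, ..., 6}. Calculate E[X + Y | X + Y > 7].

26/3

Outcomes with X + Y > 7: (2,6), (3,5), (3,6), (4,4), (4,5), (4,6), each with probability 1/24.
E[X + Y | X + Y > 7] = (8 + 8 + 9 + 8 + 9 + 10) / 6 = 26/3.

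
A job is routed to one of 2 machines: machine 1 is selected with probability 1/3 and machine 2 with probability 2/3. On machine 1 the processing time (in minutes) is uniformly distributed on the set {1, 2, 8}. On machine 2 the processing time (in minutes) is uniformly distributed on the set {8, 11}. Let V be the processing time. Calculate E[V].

68/9

E[V | machine 1] = (1+2+8)/3 = 11/3.
E[V | machine 2] = (8+11)/2 = 19/2.
By the law of total expectation,
E[V] = (1/3)·(11/3) + (2/3)·(19/2) = 68/9.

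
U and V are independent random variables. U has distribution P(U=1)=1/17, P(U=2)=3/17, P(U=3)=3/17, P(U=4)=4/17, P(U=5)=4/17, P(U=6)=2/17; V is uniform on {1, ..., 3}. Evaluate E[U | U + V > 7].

P(U + V > 7) = 8/51.
Summing U·P(x,y) over outcomes with U + V > 7 gives 44/51.
E[U | U + V > 7] = (44/51) / (8/51) = 11/2.

11/2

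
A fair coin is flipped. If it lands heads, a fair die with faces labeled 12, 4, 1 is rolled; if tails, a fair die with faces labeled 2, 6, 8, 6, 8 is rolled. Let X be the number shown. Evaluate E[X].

35/6

E[X | heads] = (12+4+1)/3 = 17/3.
E[X | tails] = (2+6+8+6+8)/5 = 6.
E[X] = (1/2)·(17/3) + (1/2)·(6) = 35/6.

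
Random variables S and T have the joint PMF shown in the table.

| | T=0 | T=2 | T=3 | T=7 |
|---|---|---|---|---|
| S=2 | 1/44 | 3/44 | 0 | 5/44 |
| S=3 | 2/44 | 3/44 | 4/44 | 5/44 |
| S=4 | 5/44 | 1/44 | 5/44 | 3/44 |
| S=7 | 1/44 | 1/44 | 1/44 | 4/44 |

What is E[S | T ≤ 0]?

35/9

P(T ≤ 0) = 9/44.
Summing S·P(S=x,T=y) over the conditioning event gives 35/44.
E[S | T ≤ 0] = (35/44) / (9/44) = 35/9.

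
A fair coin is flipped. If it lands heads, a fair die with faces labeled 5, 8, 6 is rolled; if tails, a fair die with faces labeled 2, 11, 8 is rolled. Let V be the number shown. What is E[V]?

20/3

E[V | heads] = (5+8+6)/3 = 19/3.
E[V | tails] = (2+11+8)/3 = 7.
By the law of total expectation,
E[V] = (1/2)·(19/3) + (1/2)·(7) = 20/3.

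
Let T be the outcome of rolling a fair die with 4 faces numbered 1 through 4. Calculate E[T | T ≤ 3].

Given T ≤ 3, T is equally likely to be any of {1, 2, 3}.
E[T | T ≤ 3] = (1 + 2 + 3) / 3 = 2.

2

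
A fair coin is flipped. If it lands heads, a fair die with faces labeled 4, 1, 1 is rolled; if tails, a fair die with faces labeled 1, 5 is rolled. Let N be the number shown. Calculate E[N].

5/2

E[N | heads] = (4+1+1)/3 = 2.
E[N | tails] = (1+5)/2 = 3.
By the law of total expectation,
E[N] = (1/2)·(2) + (1/2)·(3) = 5/2.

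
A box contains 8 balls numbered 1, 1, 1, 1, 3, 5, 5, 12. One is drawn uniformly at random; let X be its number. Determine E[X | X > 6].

P(X > 6) = 1/8.
Σ over the event: 12·1/8 = 3/2.
E[X | X > 6] = (3/2) / (1/8) = 12.

12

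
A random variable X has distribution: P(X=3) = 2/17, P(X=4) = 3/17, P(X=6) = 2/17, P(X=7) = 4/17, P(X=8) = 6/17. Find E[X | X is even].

P(X is even) = 11/17.
Σ over the event: 4·3/17 + 6·2/17 + 8·6/17 = 72/17.
E[X | X is even] = (72/17) / (11/17) = 72/11.

72/11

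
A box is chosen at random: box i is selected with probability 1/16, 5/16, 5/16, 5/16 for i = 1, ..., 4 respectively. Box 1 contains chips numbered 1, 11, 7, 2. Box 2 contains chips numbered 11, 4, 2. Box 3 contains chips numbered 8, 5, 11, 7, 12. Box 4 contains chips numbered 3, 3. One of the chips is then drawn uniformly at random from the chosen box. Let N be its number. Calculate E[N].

1099/192

E[N | box 1] = (1+11+7+2)/4 = 21/4.
E[N | box 2] = (11+4+2)/3 = 17/3.
E[N | box 3] = (8+5+11+7+12)/5 = 43/5.
E[N | box 4] = (3+3)/2 = 3.
By the law of total expectation,
E[N] = (1/16)·(21/4) + (5/16)·(17/3) + (5/16)·(43/5) + (5/16)·(3) = 1099/192.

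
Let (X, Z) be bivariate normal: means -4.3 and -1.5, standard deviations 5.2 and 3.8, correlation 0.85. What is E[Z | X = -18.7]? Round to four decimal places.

-10.4446

E[Z | X=x] = μ_Z + ρ(σ_Z/σ_X)(x − μ_X) for jointly normal variables.
E[Z | X=-18.7] = -1.5 + (0.85)·(3.8/5.2)·(-18.7 − (-4.3)) = -1.5 + (0.62115)·(-14.4) = -10.4446.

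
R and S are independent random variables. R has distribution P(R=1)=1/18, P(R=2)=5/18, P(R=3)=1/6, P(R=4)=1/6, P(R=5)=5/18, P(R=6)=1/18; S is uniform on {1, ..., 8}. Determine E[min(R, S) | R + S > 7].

P(R + S > 7) = 9/16.
Summing min(R,S)·P(x,y) over outcomes with R + S > 7 gives 295/144.
E[min(R, S) | R + S > 7] = (295/144) / (9/16) = 295/81.

295/81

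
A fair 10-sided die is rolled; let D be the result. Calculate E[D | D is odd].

5

Given D is odd, D is equally likely to be any of {1, 3, 5, 7, 9}.
E[D | D is odd] = (1 + 3 + 5 + 7 + 9) / 5 = 5.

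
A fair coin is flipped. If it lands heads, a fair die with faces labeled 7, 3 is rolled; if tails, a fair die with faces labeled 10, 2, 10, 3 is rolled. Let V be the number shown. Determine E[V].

E[V | heads] = (7+3)/2 = 5.
E[V | tails] = (10+2+10+3)/4 = 25/4.
By the law of total expectation,
E[V] = (1/2)·(5) + (1/2)·(25/4) = 45/8.

45/8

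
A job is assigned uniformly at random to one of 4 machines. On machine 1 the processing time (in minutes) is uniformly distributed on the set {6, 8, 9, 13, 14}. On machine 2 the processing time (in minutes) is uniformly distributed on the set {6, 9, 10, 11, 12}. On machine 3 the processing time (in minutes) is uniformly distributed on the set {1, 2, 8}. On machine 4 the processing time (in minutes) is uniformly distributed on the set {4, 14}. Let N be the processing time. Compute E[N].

121/15

E[N | machine 1] = (6+8+9+13+14)/5 = 10.
E[N | machine 2] = (6+9+10+11+12)/5 = 48/5.
E[N | machine 3] = (1+2+8)/3 = 11/3.
E[N | machine 4] = (4+14)/2 = 9.
E[N] = (1/4)·(10) + (1/4)·(48/5) + (1/4)·(11/3) + (1/4)·(9) = 121/15.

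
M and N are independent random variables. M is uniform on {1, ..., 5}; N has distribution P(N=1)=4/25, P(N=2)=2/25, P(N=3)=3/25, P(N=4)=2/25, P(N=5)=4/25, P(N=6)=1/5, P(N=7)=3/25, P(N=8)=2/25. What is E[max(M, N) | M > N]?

39/10

P(M > N) = 6/25.
Summing max(M,N)·P(x,y) over outcomes with M > N gives 117/125.
E[max(M, N) | M > N] = (117/125) / (6/25) = 39/10.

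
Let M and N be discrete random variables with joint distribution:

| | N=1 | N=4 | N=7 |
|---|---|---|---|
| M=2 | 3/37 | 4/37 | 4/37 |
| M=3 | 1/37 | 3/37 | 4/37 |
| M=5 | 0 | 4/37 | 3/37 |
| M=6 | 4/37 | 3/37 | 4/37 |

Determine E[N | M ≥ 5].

P(M ≥ 5) = 18/37.
Σ N·P over the event = 4·(4/37) + 7·(3/37) + 1·(4/37) + 4·(3/37) + 7·(4/37) = 81/37.
E[N | M ≥ 5] = (81/37) / (18/37) = 9/2.

9/2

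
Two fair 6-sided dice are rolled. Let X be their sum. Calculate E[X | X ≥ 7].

P(X ≥ 7) = 7/12.
Σ over the event: 7·1/6 + 8·5/36 + 9·1/9 + 10·1/12 + 11·1/18 + 12·1/36 = 91/18.
E[X | X ≥ 7] = (91/18) / (7/12) = 26/3.

26/3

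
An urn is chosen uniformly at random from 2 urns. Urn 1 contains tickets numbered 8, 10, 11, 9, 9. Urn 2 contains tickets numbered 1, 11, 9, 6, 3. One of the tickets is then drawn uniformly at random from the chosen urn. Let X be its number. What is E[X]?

77/10

E[X | urn 1] = (8+10+11+9+9)/5 = 47/5.
E[X | urn 2] = (1+11+9+6+3)/5 = 6.
E[X] = (1/2)·(47/5) + (1/2)·(6) = 77/10.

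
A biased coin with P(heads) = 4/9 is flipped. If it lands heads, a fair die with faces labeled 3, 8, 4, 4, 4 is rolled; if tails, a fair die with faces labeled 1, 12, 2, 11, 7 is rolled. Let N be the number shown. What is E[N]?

E[N | heads] = (3+8+4+4+4)/5 = 23/5.
E[N | tails] = (1+12+2+11+7)/5 = 33/5.
By the law of total expectation,
E[N] = (4/9)·(23/5) + (5/9)·(33/5) = 257/45.

257/45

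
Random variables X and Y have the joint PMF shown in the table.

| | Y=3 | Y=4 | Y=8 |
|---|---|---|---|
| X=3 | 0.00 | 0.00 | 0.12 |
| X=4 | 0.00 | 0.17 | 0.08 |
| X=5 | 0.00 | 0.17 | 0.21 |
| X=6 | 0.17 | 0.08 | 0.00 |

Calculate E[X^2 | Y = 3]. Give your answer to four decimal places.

36.0000

P(Y = 3) = 0.17.
Σ X^2·P over the event = 36·(0.17) = 6.12.
E[X^2 | Y = 3] = (6.12) / (0.17) = 36.0000.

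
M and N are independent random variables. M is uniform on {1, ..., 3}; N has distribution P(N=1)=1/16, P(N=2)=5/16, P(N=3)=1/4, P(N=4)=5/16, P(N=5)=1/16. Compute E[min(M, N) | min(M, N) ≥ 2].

P(min(M, N) ≥ 2) = 5/8.
Summing min(M,N)·P(x,y) over outcomes with min(M, N) ≥ 2 gives 35/24.
E[min(M, N) | min(M, N) ≥ 2] = (35/24) / (5/8) = 7/3.

7/3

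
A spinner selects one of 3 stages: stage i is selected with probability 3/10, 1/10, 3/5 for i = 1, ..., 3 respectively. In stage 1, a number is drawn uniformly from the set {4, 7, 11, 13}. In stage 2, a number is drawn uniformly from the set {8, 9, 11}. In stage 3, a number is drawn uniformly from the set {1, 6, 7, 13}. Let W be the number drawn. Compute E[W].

913/120

E[W | stage 1] = (4+7+11+13)/4 = 35/4.
E[W | stage 2] = (8+9+11)/3 = 28/3.
E[W | stage 3] = (1+6+7+13)/4 = 27/4.
By the law of total expectation,
E[W] = (3/10)·(35/4) + (1/10)·(28/3) + (3/5)·(27/4) = 913/120.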